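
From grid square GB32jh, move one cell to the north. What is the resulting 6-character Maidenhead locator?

GB32ji

Latitude subsquare h = 7; +1 → 8 = i.
The longitude characters are unchanged.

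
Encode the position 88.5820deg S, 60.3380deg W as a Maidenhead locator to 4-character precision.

FA91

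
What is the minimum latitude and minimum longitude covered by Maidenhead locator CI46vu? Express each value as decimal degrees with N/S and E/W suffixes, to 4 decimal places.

Field C=2, I=8: +2·20° lon, +8·10° lat → SW at lon -140°, lat -10°.
Square 4, 6: +4·2° lon, +6·1° lat → SW at lon -132°, lat -4°.
Subsquare v=21, u=20: +21·0.0833333° lon, +20·0.0416667° lat → SW at lon -130.25°, lat -3.16667°.
latitude 3.1667° S, longitude 130.2500° W.

3.1667° S, 130.2500° W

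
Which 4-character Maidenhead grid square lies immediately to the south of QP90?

Latitude square 0; −1 → -1, wraps to 9, carry into field.
Latitude field P = 15; −1 → 14 = O.
The longitude characters are unchanged.

QO99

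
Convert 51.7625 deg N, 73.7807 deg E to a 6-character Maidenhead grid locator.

Add 180° to longitude and 90° to latitude: 253.7807, 141.7625.
Field: lon ⌊253.7807/20⌋ = 12 → M; lat ⌊141.7625/10⌋ = 14 → O.
Square: lon ⌊13.7807/2⌋ = 6; lat ⌊1.7625/1⌋ = 1.
Subsquare: lon ⌊1.7807/0.0833333⌋ = 21 → v; lat ⌊0.7625/0.0416667⌋ = 18 → s.

MO61vs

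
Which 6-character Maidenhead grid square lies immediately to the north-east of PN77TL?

PN77um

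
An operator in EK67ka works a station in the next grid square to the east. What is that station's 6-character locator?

Longitude subsquare k = 10; +1 → 11 = l.
The latitude characters are unchanged.

EK67la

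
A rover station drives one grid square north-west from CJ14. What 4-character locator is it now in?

CJ05

Longitude square 1; −1 → 0.
Latitude square 4; +1 → 5.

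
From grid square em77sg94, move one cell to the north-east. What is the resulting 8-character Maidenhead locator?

Longitude extended square 9; +1 → 10, wraps to 0, carry into subsquare.
Longitude subsquare s = 18; +1 → 19 = t.
Latitude extended square 4; +1 → 5.

EM77tg05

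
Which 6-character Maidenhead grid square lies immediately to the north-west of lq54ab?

LQ44xc

Longitude subsquare a = 0; −1 → -1, wraps to 23 = x, carry into square.
Longitude square 5; −1 → 4.
Latitude subsquare b = 1; +1 → 2 = c.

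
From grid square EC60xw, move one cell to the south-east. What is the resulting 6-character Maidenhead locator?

Longitude subsquare x = 23; +1 → 24, wraps to 0 = a, carry into square.
Longitude square 6; +1 → 7.
Latitude subsquare w = 22; −1 → 21 = v.

EC70av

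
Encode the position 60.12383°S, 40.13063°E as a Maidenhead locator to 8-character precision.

Add 180° to longitude and 90° to latitude: 220.13063, 29.87617.
Field (20°×10°, letters A–R): 220.13063/20 → 11 → L, 29.87617/10 → 2 → C; chars LC.
Square (2°×1°, digits 0–9): 0.13063/2 → 0, 9.87617/1 → 9; chars 09.
Subsquare (5′×2.5′, letters a–x): 0.13063/0.0833333 → 1 → b, 0.87617/0.0416667 → 21 → v; chars bv.
Extended square (30″×15″, digits 0–9): 0.04730/0.00833333 → 5, 0.00117/0.00416667 → 0; chars 50.

LC09bv50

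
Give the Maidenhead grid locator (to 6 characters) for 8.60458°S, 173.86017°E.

RI61wj

Shift to the Maidenhead origin (180°W, 90°S): lon 353.8602, lat 81.3954.
Field: 353.8602/20 → 17 → R, 81.3954/10 → 8 → I; chars RI.
Square: 13.8602/2 → 6, 1.3954/1 → 1; chars 61.
Subsquare: 1.8602/0.0833333 → 22 → w, 0.3954/0.0416667 → 9 → j; chars wj.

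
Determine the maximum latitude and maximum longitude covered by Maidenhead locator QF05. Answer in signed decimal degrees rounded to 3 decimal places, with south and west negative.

Field Q=16, F=5: +16·20° lon, +5·10° lat → SW at lon 140°, lat -40°.
Square 0, 5: +0·2° lon, +5·1° lat → SW at lon 140°, lat -35°.
Cell spans 2° lon × 1° lat. NE corner is SW corner plus one full cell.
latitude -34.000, longitude 142.000.

-34.000, 142.000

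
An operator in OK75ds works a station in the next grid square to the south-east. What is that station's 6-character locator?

OK75er

Longitude subsquare d = 3; +1 → 4 = e.
Latitude subsquare s = 18; −1 → 17 = r.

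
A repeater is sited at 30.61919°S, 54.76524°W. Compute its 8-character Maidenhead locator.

GF29oj81

Shift to the Maidenhead origin (180°W, 90°S): lon 125.23476, lat 59.38081.
Field: lon ⌊125.23476/20⌋ = 6 → G; lat ⌊59.38081/10⌋ = 5 → F.
Square: lon ⌊5.23476/2⌋ = 2; lat ⌊9.38081/1⌋ = 9.
Subsquare: lon ⌊1.23476/0.0833333⌋ = 14 → o; lat ⌊0.38081/0.0416667⌋ = 9 → j.
Extended square: lon ⌊0.06809/0.00833333⌋ = 8; lat ⌊0.00581/0.00416667⌋ = 1.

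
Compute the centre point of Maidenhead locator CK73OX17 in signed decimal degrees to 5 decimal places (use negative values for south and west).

13.98958, -124.82083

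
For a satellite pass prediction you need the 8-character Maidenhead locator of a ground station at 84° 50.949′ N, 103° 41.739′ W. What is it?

DR84du63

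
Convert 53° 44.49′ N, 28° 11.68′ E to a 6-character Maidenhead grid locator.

KO43cr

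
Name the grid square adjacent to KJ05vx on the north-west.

KJ06ua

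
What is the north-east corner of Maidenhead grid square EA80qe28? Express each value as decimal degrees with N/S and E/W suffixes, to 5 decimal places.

89.79583° S, 82.64167° W

Field E=4, A=0: +4·20° lon, +0·10° lat → SW at lon -100°, lat -90°.
Square 8, 0: +8·2° lon, +0·1° lat → SW at lon -84°, lat -90°.
Subsquare q=16, e=4: +16·0.0833333° lon, +4·0.0416667° lat → SW at lon -82.6667°, lat -89.8333°.
Extended square 2, 8: +2·0.00833333° lon, +8·0.00416667° lat → SW at lon -82.65°, lat -89.8°.
Cell spans 0.00833333° lon × 0.00416667° lat. NE corner is SW corner plus one full cell.
latitude 89.79583° S, longitude 82.64167° W.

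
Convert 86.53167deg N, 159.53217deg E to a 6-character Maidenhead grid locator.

Add 180° to longitude and 90° to latitude: 339.5322, 176.5317.
Field: 339.5322/20 → 16 → Q, 176.5317/10 → 17 → R; chars QR.
Square: 19.5322/2 → 9, 6.5317/1 → 6; chars 96.
Subsquare: 1.5322/0.0833333 → 18 → s, 0.5317/0.0416667 → 12 → m; chars sm.

QR96sm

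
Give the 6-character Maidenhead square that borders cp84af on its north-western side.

Longitude subsquare a = 0; −1 → -1, wraps to 23 = x, carry into square.
Longitude square 8; −1 → 7.
Latitude subsquare f = 5; +1 → 6 = g.

CP74xg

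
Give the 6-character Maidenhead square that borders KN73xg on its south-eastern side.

KN83af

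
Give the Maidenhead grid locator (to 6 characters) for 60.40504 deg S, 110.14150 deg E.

OC59bo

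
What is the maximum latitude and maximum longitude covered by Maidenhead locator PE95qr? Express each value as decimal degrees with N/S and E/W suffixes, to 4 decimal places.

44.2500° S, 139.4167° E

Field P=15, E=4: +15·20° lon, +4·10° lat → SW at lon 120°, lat -50°.
Square 9, 5: +9·2° lon, +5·1° lat → SW at lon 138°, lat -45°.
Subsquare q=16, r=17: +16·0.0833333° lon, +17·0.0416667° lat → SW at lon 139.333°, lat -44.2917°.
Cell spans 0.0833333° lon × 0.0416667° lat. NE corner is SW corner plus one full cell.
latitude 44.2500° S, longitude 139.4167° E.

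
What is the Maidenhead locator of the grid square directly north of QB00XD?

Latitude subsquare d = 3; +1 → 4 = e.
The longitude characters are unchanged.

QB00xe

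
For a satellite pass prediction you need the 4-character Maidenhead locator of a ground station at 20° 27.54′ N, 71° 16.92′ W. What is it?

FL40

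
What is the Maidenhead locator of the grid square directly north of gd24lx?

GD25la

Latitude subsquare x = 23; +1 → 24, wraps to 0 = a, carry into square.
Latitude square 4; +1 → 5.
The longitude characters are unchanged.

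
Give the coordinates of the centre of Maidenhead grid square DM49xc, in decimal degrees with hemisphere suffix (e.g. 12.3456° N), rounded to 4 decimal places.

Field D=3, M=12: +3·20° lon, +12·10° lat → SW at lon -120°, lat 30°.
Square 4, 9: +4·2° lon, +9·1° lat → SW at lon -112°, lat 39°.
Subsquare x=23, c=2: +23·0.0833333° lon, +2·0.0416667° lat → SW at lon -110.083°, lat 39.0833°.
Cell spans 0.0833333° lon × 0.0416667° lat. Centre is SW corner plus half of each.
latitude 39.1042° N, longitude 110.0417° W.

39.1042° N, 110.0417° W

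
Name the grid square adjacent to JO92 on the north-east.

KO03

Longitude square 9; +1 → 10, wraps to 0, carry into field.
Longitude field J = 9; +1 → 10 = K.
Latitude square 2; +1 → 3.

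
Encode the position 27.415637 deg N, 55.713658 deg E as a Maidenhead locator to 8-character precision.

Shift to the Maidenhead origin (180°W, 90°S): lon 235.71366, lat 117.41564.
Field (20°×10°, letters A–R): 235.71366/20 → 11 → L, 117.41564/10 → 11 → L; chars LL.
Square (2°×1°, digits 0–9): 15.71366/2 → 7, 7.41564/1 → 7; chars 77.
Subsquare (5′×2.5′, letters a–x): 1.71366/0.0833333 → 20 → u, 0.41564/0.0416667 → 9 → j; chars uj.
Extended square (30″×15″, digits 0–9): 0.04699/0.00833333 → 5, 0.04064/0.00416667 → 9; chars 59.

LL77uj59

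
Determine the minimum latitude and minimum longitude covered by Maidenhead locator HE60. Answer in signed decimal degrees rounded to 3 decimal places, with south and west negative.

-50.000, -28.000

Field H=7, E=4: +7·20° lon, +4·10° lat → SW at lon -40°, lat -50°.
Square 6, 0: +6·2° lon, +0·1° lat → SW at lon -28°, lat -50°.
latitude -50.000, longitude -28.000.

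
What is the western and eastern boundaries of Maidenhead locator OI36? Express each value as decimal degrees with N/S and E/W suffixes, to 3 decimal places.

106.000° E, 108.000° E

Field O=14, I=8: +14·20° lon, +8·10° lat → SW at lon 100°, lat -10°.
Square 3, 6: +3·2° lon, +6·1° lat → SW at lon 106°, lat -4°.
Cell spans 2° lon × 1° lat.
west 106.000° E, east 108.000° E.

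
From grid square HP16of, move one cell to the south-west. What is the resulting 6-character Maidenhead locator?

Longitude subsquare o = 14; −1 → 13 = n.
Latitude subsquare f = 5; −1 → 4 = e.

HP16ne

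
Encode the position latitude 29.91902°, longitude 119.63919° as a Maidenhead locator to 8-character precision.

OL99tw60

Offset from 180°W / 90°S: lon 299.63919°, lat 119.91902°.
Field: 299.63919/20 → 14 → O, 119.91902/10 → 11 → L; chars OL.
Square: 19.63919/2 → 9, 9.91902/1 → 9; chars 99.
Subsquare: 1.63919/0.0833333 → 19 → t, 0.91902/0.0416667 → 22 → w; chars tw.
Extended square: 0.05586/0.00833333 → 6, 0.00235/0.00416667 → 0; chars 60.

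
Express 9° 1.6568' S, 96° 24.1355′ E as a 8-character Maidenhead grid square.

NI80ex83

Offset from 180°W / 90°S: lon 276.40226°, lat 80.97239°.
Field: lon ⌊276.40226/20⌋ = 13 → N; lat ⌊80.97239/10⌋ = 8 → I.
Square: lon ⌊16.40226/2⌋ = 8; lat ⌊0.97239/1⌋ = 0.
Subsquare: lon ⌊0.40226/0.0833333⌋ = 4 → e; lat ⌊0.97239/0.0416667⌋ = 23 → x.
Extended square: lon ⌊0.06893/0.00833333⌋ = 8; lat ⌊0.01405/0.00416667⌋ = 3.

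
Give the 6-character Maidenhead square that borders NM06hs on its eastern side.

NM06is

Longitude subsquare h = 7; +1 → 8 = i.
The latitude characters are unchanged.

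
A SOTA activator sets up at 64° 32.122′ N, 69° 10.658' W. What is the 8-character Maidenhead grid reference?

Offset from 180°W / 90°S: lon 110.82237°, lat 154.53537°.
Field: lon ⌊110.82237/20⌋ = 5 → F; lat ⌊154.53537/10⌋ = 15 → P.
Square: lon ⌊10.82237/2⌋ = 5; lat ⌊4.53537/1⌋ = 4.
Subsquare: lon ⌊0.82237/0.0833333⌋ = 9 → j; lat ⌊0.53537/0.0416667⌋ = 12 → m.
Extended square: lon ⌊0.07237/0.00833333⌋ = 8; lat ⌊0.03537/0.00416667⌋ = 8.

FP54jm88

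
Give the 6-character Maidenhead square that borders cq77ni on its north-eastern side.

CQ77oj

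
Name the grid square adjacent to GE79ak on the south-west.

Longitude subsquare a = 0; −1 → -1, wraps to 23 = x, carry into square.
Longitude square 7; −1 → 6.
Latitude subsquare k = 10; −1 → 9 = j.

GE69xj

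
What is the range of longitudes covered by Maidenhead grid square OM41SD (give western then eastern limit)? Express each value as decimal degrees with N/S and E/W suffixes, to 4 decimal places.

109.5000° E, 109.5833° E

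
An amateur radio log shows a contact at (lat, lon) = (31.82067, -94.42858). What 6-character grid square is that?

EM21st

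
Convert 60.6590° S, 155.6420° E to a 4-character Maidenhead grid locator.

QC79

Offset from 180°W / 90°S: lon 335.64°, lat 29.34°.
Field (20°×10°, letters A–R): 335.64/20 → 16 → Q, 29.34/10 → 2 → C; chars QC.
Square (2°×1°, digits 0–9): 15.64/2 → 7, 9.34/1 → 9; chars 79.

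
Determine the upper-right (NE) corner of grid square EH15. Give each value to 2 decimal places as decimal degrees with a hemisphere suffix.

14.00° S, 96.00° W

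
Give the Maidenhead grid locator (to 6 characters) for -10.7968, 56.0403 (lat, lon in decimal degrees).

LH89ae

Add 180° to longitude and 90° to latitude: 236.0403, 79.2032.
Field: lon ⌊236.0403/20⌋ = 11 → L; lat ⌊79.2032/10⌋ = 7 → H.
Square: lon ⌊16.0403/2⌋ = 8; lat ⌊9.2032/1⌋ = 9.
Subsquare: lon ⌊0.0403/0.0833333⌋ = 0 → a; lat ⌊0.2032/0.0416667⌋ = 4 → e.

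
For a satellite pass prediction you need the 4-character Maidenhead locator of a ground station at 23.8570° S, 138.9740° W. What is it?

Add 180° to longitude and 90° to latitude: 41.03, 66.14.
Field: lon ⌊41.03/20⌋ = 2 → C; lat ⌊66.14/10⌋ = 6 → G.
Square: lon ⌊1.03/2⌋ = 0; lat ⌊6.14/1⌋ = 6.

CG06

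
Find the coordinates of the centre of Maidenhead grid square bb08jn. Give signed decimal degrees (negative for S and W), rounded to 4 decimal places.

-71.4375, -159.2083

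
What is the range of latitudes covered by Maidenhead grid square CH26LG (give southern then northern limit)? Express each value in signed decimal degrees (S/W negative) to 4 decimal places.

-13.7500, -13.7083

Field C=2, H=7: +2·20° lon, +7·10° lat → SW at lon -140°, lat -20°.
Square 2, 6: +2·2° lon, +6·1° lat → SW at lon -136°, lat -14°.
Subsquare l=11, g=6: +11·0.0833333° lon, +6·0.0416667° lat → SW at lon -135.083°, lat -13.75°.
Cell spans 0.0833333° lon × 0.0416667° lat.
south -13.7500, north -13.7083.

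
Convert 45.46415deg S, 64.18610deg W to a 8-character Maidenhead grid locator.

FE74vm78

Shift to the Maidenhead origin (180°W, 90°S): lon 115.81390, lat 44.53585.
Field (20°×10°, letters A–R): lon ⌊115.81390/20⌋ = 5 → F; lat ⌊44.53585/10⌋ = 4 → E.
Square (2°×1°, digits 0–9): lon ⌊15.81390/2⌋ = 7; lat ⌊4.53585/1⌋ = 4.
Subsquare (5′×2.5′, letters a–x): lon ⌊1.81390/0.0833333⌋ = 21 → v; lat ⌊0.53585/0.0416667⌋ = 12 → m.
Extended square (30″×15″, digits 0–9): lon ⌊0.06390/0.00833333⌋ = 7; lat ⌊0.03585/0.00416667⌋ = 8.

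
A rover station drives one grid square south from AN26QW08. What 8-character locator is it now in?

AN26qw07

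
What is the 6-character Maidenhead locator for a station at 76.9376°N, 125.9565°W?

Offset from 180°W / 90°S: lon 54.0435°, lat 166.9376°.
Field: 54.0435/20 → 2 → C, 166.9376/10 → 16 → Q; chars CQ.
Square: 14.0435/2 → 7, 6.9376/1 → 6; chars 76.
Subsquare: 0.0435/0.0833333 → 0 → a, 0.9376/0.0416667 → 22 → w; chars aw.

CQ76aw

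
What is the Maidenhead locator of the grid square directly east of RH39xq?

Longitude subsquare x = 23; +1 → 24, wraps to 0 = a, carry into square.
Longitude square 3; +1 → 4.
The latitude characters are unchanged.

RH49aq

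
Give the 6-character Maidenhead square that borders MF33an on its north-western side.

MF23xo

Longitude subsquare a = 0; −1 → -1, wraps to 23 = x, carry into square.
Longitude square 3; −1 → 2.
Latitude subsquare n = 13; +1 → 14 = o.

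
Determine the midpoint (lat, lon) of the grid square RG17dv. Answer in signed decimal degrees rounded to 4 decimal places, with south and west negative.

Field R=17, G=6: +17·20° lon, +6·10° lat → SW at lon 160°, lat -30°.
Square 1, 7: +1·2° lon, +7·1° lat → SW at lon 162°, lat -23°.
Subsquare d=3, v=21: +3·0.0833333° lon, +21·0.0416667° lat → SW at lon 162.25°, lat -22.125°.
Cell spans 0.0833333° lon × 0.0416667° lat. Centre is SW corner plus half of each.
latitude -22.1042, longitude 162.2917.

-22.1042, 162.2917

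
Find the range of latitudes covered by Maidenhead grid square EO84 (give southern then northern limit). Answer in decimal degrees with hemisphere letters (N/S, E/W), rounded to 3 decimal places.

Field E=4, O=14: +4·20° lon, +14·10° lat → SW at lon -100°, lat 50°.
Square 8, 4: +8·2° lon, +4·1° lat → SW at lon -84°, lat 54°.
Cell spans 2° lon × 1° lat.
south 54.000° N, north 55.000° N.

54.000° N, 55.000° N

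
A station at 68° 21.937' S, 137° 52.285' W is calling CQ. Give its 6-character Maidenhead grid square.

CC11bp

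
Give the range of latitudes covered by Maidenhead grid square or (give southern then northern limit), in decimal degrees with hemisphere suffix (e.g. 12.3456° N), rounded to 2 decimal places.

Field O=14, R=17: +14·20° lon, +17·10° lat → SW at lon 100°, lat 80°.
Cell spans 20° lon × 10° lat.
south 80.00° N, north 90.00° N.

80.00° N, 90.00° N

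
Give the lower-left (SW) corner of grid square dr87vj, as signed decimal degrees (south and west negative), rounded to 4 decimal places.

Field D=3, R=17: +3·20° lon, +17·10° lat → SW at lon -120°, lat 80°.
Square 8, 7: +8·2° lon, +7·1° lat → SW at lon -104°, lat 87°.
Subsquare v=21, j=9: +21·0.0833333° lon, +9·0.0416667° lat → SW at lon -102.25°, lat 87.375°.
latitude 87.3750, longitude -102.2500.

87.3750, -102.2500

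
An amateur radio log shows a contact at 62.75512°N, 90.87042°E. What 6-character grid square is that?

NP52ks

Offset from 180°W / 90°S: lon 270.8704°, lat 152.7551°.
Field: 270.8704/20 → 13 → N, 152.7551/10 → 15 → P; chars NP.
Square: 10.8704/2 → 5, 2.7551/1 → 2; chars 52.
Subsquare: 0.8704/0.0833333 → 10 → k, 0.7551/0.0416667 → 18 → s; chars ks.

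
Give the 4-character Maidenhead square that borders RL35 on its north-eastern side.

Longitude square 3; +1 → 4.
Latitude square 5; +1 → 6.

RL46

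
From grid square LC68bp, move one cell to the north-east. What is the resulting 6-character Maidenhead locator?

Longitude subsquare b = 1; +1 → 2 = c.
Latitude subsquare p = 15; +1 → 16 = q.

LC68cq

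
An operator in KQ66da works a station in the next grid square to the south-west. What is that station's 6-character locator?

Longitude subsquare d = 3; −1 → 2 = c.
Latitude subsquare a = 0; −1 → -1, wraps to 23 = x, carry into square.
Latitude square 6; −1 → 5.

KQ65cx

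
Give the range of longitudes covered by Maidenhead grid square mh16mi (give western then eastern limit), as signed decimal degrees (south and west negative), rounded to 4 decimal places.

Field M=12, H=7: +12·20° lon, +7·10° lat → SW at lon 60°, lat -20°.
Square 1, 6: +1·2° lon, +6·1° lat → SW at lon 62°, lat -14°.
Subsquare m=12, i=8: +12·0.0833333° lon, +8·0.0416667° lat → SW at lon 63°, lat -13.6667°.
Cell spans 0.0833333° lon × 0.0416667° lat.
west 63.0000, east 63.0833.

63.0000, 63.0833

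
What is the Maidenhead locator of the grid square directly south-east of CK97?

DK06

Longitude square 9; +1 → 10, wraps to 0, carry into field.
Longitude field C = 2; +1 → 3 = D.
Latitude square 7; −1 → 6.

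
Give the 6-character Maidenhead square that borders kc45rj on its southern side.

Latitude subsquare j = 9; −1 → 8 = i.
The longitude characters are unchanged.

KC45ri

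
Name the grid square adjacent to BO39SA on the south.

BO38sx

Latitude subsquare a = 0; −1 → -1, wraps to 23 = x, carry into square.
Latitude square 9; −1 → 8.
The longitude characters are unchanged.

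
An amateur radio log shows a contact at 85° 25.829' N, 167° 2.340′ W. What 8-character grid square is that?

AR65lk53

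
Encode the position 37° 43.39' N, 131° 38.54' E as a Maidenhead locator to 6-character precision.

Shift to the Maidenhead origin (180°W, 90°S): lon 311.6423, lat 127.7232.
Field (20°×10°, letters A–R): lon ⌊311.6423/20⌋ = 15 → P; lat ⌊127.7232/10⌋ = 12 → M.
Square (2°×1°, digits 0–9): lon ⌊11.6423/2⌋ = 5; lat ⌊7.7232/1⌋ = 7.
Subsquare (5′×2.5′, letters a–x): lon ⌊1.6423/0.0833333⌋ = 19 → t; lat ⌊0.7232/0.0416667⌋ = 17 → r.

PM57tr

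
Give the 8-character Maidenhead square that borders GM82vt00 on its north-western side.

GM82ut91

Longitude extended square 0; −1 → -1, wraps to 9, carry into subsquare.
Longitude subsquare v = 21; −1 → 20 = u.
Latitude extended square 0; +1 → 1.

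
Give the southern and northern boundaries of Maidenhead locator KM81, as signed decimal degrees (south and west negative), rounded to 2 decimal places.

31.00, 32.00

Field K=10, M=12: +10·20° lon, +12·10° lat → SW at lon 20°, lat 30°.
Square 8, 1: +8·2° lon, +1·1° lat → SW at lon 36°, lat 31°.
Cell spans 2° lon × 1° lat.
south 31.00, north 32.00.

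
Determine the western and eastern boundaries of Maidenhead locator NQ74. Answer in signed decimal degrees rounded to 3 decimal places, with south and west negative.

Field N=13, Q=16: +13·20° lon, +16·10° lat → SW at lon 80°, lat 70°.
Square 7, 4: +7·2° lon, +4·1° lat → SW at lon 94°, lat 74°.
Cell spans 2° lon × 1° lat.
west 94.000, east 96.000.

94.000, 96.000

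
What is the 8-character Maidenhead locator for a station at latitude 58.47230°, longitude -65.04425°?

FO78ll43

Add 180° to longitude and 90° to latitude: 114.95575, 148.47230.
Field (20°×10°, letters A–R): lon ⌊114.95575/20⌋ = 5 → F; lat ⌊148.47230/10⌋ = 14 → O.
Square (2°×1°, digits 0–9): lon ⌊14.95575/2⌋ = 7; lat ⌊8.47230/1⌋ = 8.
Subsquare (5′×2.5′, letters a–x): lon ⌊0.95575/0.0833333⌋ = 11 → l; lat ⌊0.47230/0.0416667⌋ = 11 → l.
Extended square (30″×15″, digits 0–9): lon ⌊0.03908/0.00833333⌋ = 4; lat ⌊0.01397/0.00416667⌋ = 3.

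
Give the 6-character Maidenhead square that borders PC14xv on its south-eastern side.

PC24au

Longitude subsquare x = 23; +1 → 24, wraps to 0 = a, carry into square.
Longitude square 1; +1 → 2.
Latitude subsquare v = 21; −1 → 20 = u.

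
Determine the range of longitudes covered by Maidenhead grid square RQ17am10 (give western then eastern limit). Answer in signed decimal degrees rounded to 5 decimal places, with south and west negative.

162.00833, 162.01667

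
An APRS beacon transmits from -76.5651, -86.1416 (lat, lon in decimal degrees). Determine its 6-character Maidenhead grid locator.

EB63wk

Shift to the Maidenhead origin (180°W, 90°S): lon 93.8584, lat 13.4349.
Field: 93.8584/20 → 4 → E, 13.4349/10 → 1 → B; chars EB.
Square: 13.8584/2 → 6, 3.4349/1 → 3; chars 63.
Subsquare: 1.8584/0.0833333 → 22 → w, 0.4349/0.0416667 → 10 → k; chars wk.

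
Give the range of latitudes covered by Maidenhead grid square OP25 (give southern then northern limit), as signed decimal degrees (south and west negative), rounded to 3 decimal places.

65.000, 66.000

Field O=14, P=15: +14·20° lon, +15·10° lat → SW at lon 100°, lat 60°.
Square 2, 5: +2·2° lon, +5·1° lat → SW at lon 104°, lat 65°.
Cell spans 2° lon × 1° lat.
south 65.000, north 66.000.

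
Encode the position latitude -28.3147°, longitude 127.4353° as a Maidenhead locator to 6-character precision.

PG31rq

Offset from 180°W / 90°S: lon 307.4353°, lat 61.6853°.
Field: lon ⌊307.4353/20⌋ = 15 → P; lat ⌊61.6853/10⌋ = 6 → G.
Square: lon ⌊7.4353/2⌋ = 3; lat ⌊1.6853/1⌋ = 1.
Subsquare: lon ⌊1.4353/0.0833333⌋ = 17 → r; lat ⌊0.6853/0.0416667⌋ = 16 → q.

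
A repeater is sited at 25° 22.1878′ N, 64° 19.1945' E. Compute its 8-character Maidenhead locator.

Offset from 180°W / 90°S: lon 244.31991°, lat 115.36980°.
Field: 244.31991/20 → 12 → M, 115.36980/10 → 11 → L; chars ML.
Square: 4.31991/2 → 2, 5.36980/1 → 5; chars 25.
Subsquare: 0.31991/0.0833333 → 3 → d, 0.36980/0.0416667 → 8 → i; chars di.
Extended square: 0.06991/0.00833333 → 8, 0.03646/0.00416667 → 8; chars 88.

ML25di88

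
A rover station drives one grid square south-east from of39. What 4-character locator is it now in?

OF48

Longitude square 3; +1 → 4.
Latitude square 9; −1 → 8.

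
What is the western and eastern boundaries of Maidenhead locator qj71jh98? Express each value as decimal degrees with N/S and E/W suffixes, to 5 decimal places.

Field Q=16, J=9: +16·20° lon, +9·10° lat → SW at lon 140°, lat 0°.
Square 7, 1: +7·2° lon, +1·1° lat → SW at lon 154°, lat 1°.
Subsquare j=9, h=7: +9·0.0833333° lon, +7·0.0416667° lat → SW at lon 154.75°, lat 1.29167°.
Extended square 9, 8: +9·0.00833333° lon, +8·0.00416667° lat → SW at lon 154.825°, lat 1.325°.
Cell spans 0.00833333° lon × 0.00416667° lat.
west 154.82500° E, east 154.83333° E.

154.82500° E, 154.83333° E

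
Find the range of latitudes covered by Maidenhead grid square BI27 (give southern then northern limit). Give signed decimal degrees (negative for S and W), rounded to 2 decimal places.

Field B=1, I=8: +1·20° lon, +8·10° lat → SW at lon -160°, lat -10°.
Square 2, 7: +2·2° lon, +7·1° lat → SW at lon -156°, lat -3°.
Cell spans 2° lon × 1° lat.
south -3.00, north -2.00.

-3.00, -2.00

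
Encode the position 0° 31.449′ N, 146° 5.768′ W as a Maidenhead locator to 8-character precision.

BJ60wm85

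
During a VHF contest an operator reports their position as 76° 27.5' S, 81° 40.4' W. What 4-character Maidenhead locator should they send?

EB93

Shift to the Maidenhead origin (180°W, 90°S): lon 98.33, lat 13.54.
Field: lon ⌊98.33/20⌋ = 4 → E; lat ⌊13.54/10⌋ = 1 → B.
Square: lon ⌊18.33/2⌋ = 9; lat ⌊3.54/1⌋ = 3.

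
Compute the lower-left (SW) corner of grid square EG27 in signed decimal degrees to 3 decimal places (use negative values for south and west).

-23.000, -96.000

Field E=4, G=6: +4·20° lon, +6·10° lat → SW at lon -100°, lat -30°.
Square 2, 7: +2·2° lon, +7·1° lat → SW at lon -96°, lat -23°.
latitude -23.000, longitude -96.000.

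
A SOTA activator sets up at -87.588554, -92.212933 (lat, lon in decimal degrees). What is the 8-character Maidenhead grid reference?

EA32vj48

Offset from 180°W / 90°S: lon 87.78707°, lat 2.41145°.
Field: 87.78707/20 → 4 → E, 2.41145/10 → 0 → A; chars EA.
Square: 7.78707/2 → 3, 2.41145/1 → 2; chars 32.
Subsquare: 1.78707/0.0833333 → 21 → v, 0.41145/0.0416667 → 9 → j; chars vj.
Extended square: 0.03707/0.00833333 → 4, 0.03645/0.00416667 → 8; chars 48.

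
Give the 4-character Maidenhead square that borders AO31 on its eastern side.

AO41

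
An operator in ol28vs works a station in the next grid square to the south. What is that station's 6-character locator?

OL28vr

Latitude subsquare s = 18; −1 → 17 = r.
The longitude characters are unchanged.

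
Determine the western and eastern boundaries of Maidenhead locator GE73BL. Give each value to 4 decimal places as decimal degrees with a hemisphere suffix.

Field G=6, E=4: +6·20° lon, +4·10° lat → SW at lon -60°, lat -50°.
Square 7, 3: +7·2° lon, +3·1° lat → SW at lon -46°, lat -47°.
Subsquare b=1, l=11: +1·0.0833333° lon, +11·0.0416667° lat → SW at lon -45.9167°, lat -46.5417°.
Cell spans 0.0833333° lon × 0.0416667° lat.
west 45.9167° W, east 45.8333° W.

45.9167° W, 45.8333° W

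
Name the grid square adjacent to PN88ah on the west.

PN78xh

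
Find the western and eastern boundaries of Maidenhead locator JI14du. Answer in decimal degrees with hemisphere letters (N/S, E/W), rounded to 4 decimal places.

2.2500° E, 2.3333° E

Field J=9, I=8: +9·20° lon, +8·10° lat → SW at lon 0°, lat -10°.
Square 1, 4: +1·2° lon, +4·1° lat → SW at lon 2°, lat -6°.
Subsquare d=3, u=20: +3·0.0833333° lon, +20·0.0416667° lat → SW at lon 2.25°, lat -5.16667°.
Cell spans 0.0833333° lon × 0.0416667° lat.
west 2.2500° E, east 2.3333° E.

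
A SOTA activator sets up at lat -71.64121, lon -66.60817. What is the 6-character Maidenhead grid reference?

Offset from 180°W / 90°S: lon 113.3918°, lat 18.3588°.
Field (20°×10°, letters A–R): 113.3918/20 → 5 → F, 18.3588/10 → 1 → B; chars FB.
Square (2°×1°, digits 0–9): 13.3918/2 → 6, 8.3588/1 → 8; chars 68.
Subsquare (5′×2.5′, letters a–x): 1.3918/0.0833333 → 16 → q, 0.3588/0.0416667 → 8 → i; chars qi.

FB68qi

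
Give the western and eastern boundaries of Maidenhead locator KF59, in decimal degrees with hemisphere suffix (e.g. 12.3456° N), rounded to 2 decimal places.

30.00° E, 32.00° E

Field K=10, F=5: +10·20° lon, +5·10° lat → SW at lon 20°, lat -40°.
Square 5, 9: +5·2° lon, +9·1° lat → SW at lon 30°, lat -31°.
Cell spans 2° lon × 1° lat.
west 30.00° E, east 32.00° E.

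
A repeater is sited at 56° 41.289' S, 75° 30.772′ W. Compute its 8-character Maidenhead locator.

FD23fh84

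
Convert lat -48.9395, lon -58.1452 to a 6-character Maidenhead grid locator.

GE01wb

Shift to the Maidenhead origin (180°W, 90°S): lon 121.8548, lat 41.0605.
Field: lon ⌊121.8548/20⌋ = 6 → G; lat ⌊41.0605/10⌋ = 4 → E.
Square: lon ⌊1.8548/2⌋ = 0; lat ⌊1.0605/1⌋ = 1.
Subsquare: lon ⌊1.8548/0.0833333⌋ = 22 → w; lat ⌊0.0605/0.0416667⌋ = 1 → b.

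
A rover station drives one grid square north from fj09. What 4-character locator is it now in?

Latitude square 9; +1 → 10, wraps to 0, carry into field.
Latitude field J = 9; +1 → 10 = K.
The longitude characters are unchanged.

FK00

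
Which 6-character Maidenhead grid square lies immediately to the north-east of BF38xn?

BF48ao

Longitude subsquare x = 23; +1 → 24, wraps to 0 = a, carry into square.
Longitude square 3; +1 → 4.
Latitude subsquare n = 13; +1 → 14 = o.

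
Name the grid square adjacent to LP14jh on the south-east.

LP14kg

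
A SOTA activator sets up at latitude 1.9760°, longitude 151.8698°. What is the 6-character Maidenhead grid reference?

QJ51wx

Add 180° to longitude and 90° to latitude: 331.8698, 91.9760.
Field: lon ⌊331.8698/20⌋ = 16 → Q; lat ⌊91.9760/10⌋ = 9 → J.
Square: lon ⌊11.8698/2⌋ = 5; lat ⌊1.9760/1⌋ = 1.
Subsquare: lon ⌊1.8698/0.0833333⌋ = 22 → w; lat ⌊0.9760/0.0416667⌋ = 23 → x.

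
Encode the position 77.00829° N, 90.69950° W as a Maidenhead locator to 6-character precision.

Add 180° to longitude and 90° to latitude: 89.3005, 167.0083.
Field: lon ⌊89.3005/20⌋ = 4 → E; lat ⌊167.0083/10⌋ = 16 → Q.
Square: lon ⌊9.3005/2⌋ = 4; lat ⌊7.0083/1⌋ = 7.
Subsquare: lon ⌊1.3005/0.0833333⌋ = 15 → p; lat ⌊0.0083/0.0416667⌋ = 0 → a.

EQ47pa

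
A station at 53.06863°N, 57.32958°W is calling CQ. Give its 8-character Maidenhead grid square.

GO13ib06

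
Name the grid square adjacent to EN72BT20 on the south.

EN72bs29

Latitude extended square 0; −1 → -1, wraps to 9, carry into subsquare.
Latitude subsquare t = 19; −1 → 18 = s.
The longitude characters are unchanged.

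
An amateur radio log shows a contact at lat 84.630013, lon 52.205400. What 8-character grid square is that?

LR64cp41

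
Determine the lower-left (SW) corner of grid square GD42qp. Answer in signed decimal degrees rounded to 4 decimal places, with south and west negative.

-57.3750, -50.6667

Field G=6, D=3: +6·20° lon, +3·10° lat → SW at lon -60°, lat -60°.
Square 4, 2: +4·2° lon, +2·1° lat → SW at lon -52°, lat -58°.
Subsquare q=16, p=15: +16·0.0833333° lon, +15·0.0416667° lat → SW at lon -50.6667°, lat -57.375°.
latitude -57.3750, longitude -50.6667.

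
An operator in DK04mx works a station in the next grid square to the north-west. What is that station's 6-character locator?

DK05la

Longitude subsquare m = 12; −1 → 11 = l.
Latitude subsquare x = 23; +1 → 24, wraps to 0 = a, carry into square.
Latitude square 4; +1 → 5.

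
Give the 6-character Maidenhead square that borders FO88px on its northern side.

Latitude subsquare x = 23; +1 → 24, wraps to 0 = a, carry into square.
Latitude square 8; +1 → 9.
The longitude characters are unchanged.

FO89pa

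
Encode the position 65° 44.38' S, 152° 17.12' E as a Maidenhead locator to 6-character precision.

QC64dg

Offset from 180°W / 90°S: lon 332.2853°, lat 24.2603°.
Field: 332.2853/20 → 16 → Q, 24.2603/10 → 2 → C; chars QC.
Square: 12.2853/2 → 6, 4.2603/1 → 4; chars 64.
Subsquare: 0.2853/0.0833333 → 3 → d, 0.2603/0.0416667 → 6 → g; chars dg.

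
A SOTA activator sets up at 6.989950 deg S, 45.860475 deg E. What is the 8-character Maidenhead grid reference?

Offset from 180°W / 90°S: lon 225.86048°, lat 83.01005°.
Field (20°×10°, letters A–R): 225.86048/20 → 11 → L, 83.01005/10 → 8 → I; chars LI.
Square (2°×1°, digits 0–9): 5.86048/2 → 2, 3.01005/1 → 3; chars 23.
Subsquare (5′×2.5′, letters a–x): 1.86048/0.0833333 → 22 → w, 0.01005/0.0416667 → 0 → a; chars wa.
Extended square (30″×15″, digits 0–9): 0.02714/0.00833333 → 3, 0.01005/0.00416667 → 2; chars 32.

LI23wa32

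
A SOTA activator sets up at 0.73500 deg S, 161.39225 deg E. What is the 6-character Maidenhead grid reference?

Offset from 180°W / 90°S: lon 341.3922°, lat 89.2650°.
Field: lon ⌊341.3922/20⌋ = 17 → R; lat ⌊89.2650/10⌋ = 8 → I.
Square: lon ⌊1.3922/2⌋ = 0; lat ⌊9.2650/1⌋ = 9.
Subsquare: lon ⌊1.3922/0.0833333⌋ = 16 → q; lat ⌊0.2650/0.0416667⌋ = 6 → g.

RI09qg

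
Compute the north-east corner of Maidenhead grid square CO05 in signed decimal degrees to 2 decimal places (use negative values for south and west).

Field C=2, O=14: +2·20° lon, +14·10° lat → SW at lon -140°, lat 50°.
Square 0, 5: +0·2° lon, +5·1° lat → SW at lon -140°, lat 55°.
Cell spans 2° lon × 1° lat. NE corner is SW corner plus one full cell.
latitude 56.00, longitude -138.00.

56.00, -138.00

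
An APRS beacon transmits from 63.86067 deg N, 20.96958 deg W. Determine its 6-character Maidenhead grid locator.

Offset from 180°W / 90°S: lon 159.0304°, lat 153.8607°.
Field (20°×10°, letters A–R): 159.0304/20 → 7 → H, 153.8607/10 → 15 → P; chars HP.
Square (2°×1°, digits 0–9): 19.0304/2 → 9, 3.8607/1 → 3; chars 93.
Subsquare (5′×2.5′, letters a–x): 1.0304/0.0833333 → 12 → m, 0.8607/0.0416667 → 20 → u; chars mu.

HP93mu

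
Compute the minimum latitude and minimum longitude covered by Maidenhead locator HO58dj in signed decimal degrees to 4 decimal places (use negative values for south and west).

58.3750, -29.7500

Field H=7, O=14: +7·20° lon, +14·10° lat → SW at lon -40°, lat 50°.
Square 5, 8: +5·2° lon, +8·1° lat → SW at lon -30°, lat 58°.
Subsquare d=3, j=9: +3·0.0833333° lon, +9·0.0416667° lat → SW at lon -29.75°, lat 58.375°.
latitude 58.3750, longitude -29.7500.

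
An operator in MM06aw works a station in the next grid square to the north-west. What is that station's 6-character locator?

LM96xx

Longitude subsquare a = 0; −1 → -1, wraps to 23 = x, carry into square.
Longitude square 0; −1 → -1, wraps to 9, carry into field.
Longitude field M = 12; −1 → 11 = L.
Latitude subsquare w = 22; +1 → 23 = x.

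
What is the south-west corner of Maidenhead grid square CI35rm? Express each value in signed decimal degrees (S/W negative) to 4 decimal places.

-4.5000, -132.5833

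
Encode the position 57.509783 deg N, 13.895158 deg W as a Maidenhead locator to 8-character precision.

IO37bm22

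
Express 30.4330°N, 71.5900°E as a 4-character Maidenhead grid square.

Add 180° to longitude and 90° to latitude: 251.59, 120.43.
Field: lon ⌊251.59/20⌋ = 12 → M; lat ⌊120.43/10⌋ = 12 → M.
Square: lon ⌊11.59/2⌋ = 5; lat ⌊0.43/1⌋ = 0.

MM50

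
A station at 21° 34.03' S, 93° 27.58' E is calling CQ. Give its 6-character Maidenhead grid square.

NG68rk

Offset from 180°W / 90°S: lon 273.4597°, lat 68.4328°.
Field: lon ⌊273.4597/20⌋ = 13 → N; lat ⌊68.4328/10⌋ = 6 → G.
Square: lon ⌊13.4597/2⌋ = 6; lat ⌊8.4328/1⌋ = 8.
Subsquare: lon ⌊1.4597/0.0833333⌋ = 17 → r; lat ⌊0.4328/0.0416667⌋ = 10 → k.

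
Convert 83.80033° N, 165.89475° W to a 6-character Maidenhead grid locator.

Shift to the Maidenhead origin (180°W, 90°S): lon 14.1053, lat 173.8003.
Field (20°×10°, letters A–R): lon ⌊14.1053/20⌋ = 0 → A; lat ⌊173.8003/10⌋ = 17 → R.
Square (2°×1°, digits 0–9): lon ⌊14.1053/2⌋ = 7; lat ⌊3.8003/1⌋ = 3.
Subsquare (5′×2.5′, letters a–x): lon ⌊0.1053/0.0833333⌋ = 1 → b; lat ⌊0.8003/0.0416667⌋ = 19 → t.

AR73bt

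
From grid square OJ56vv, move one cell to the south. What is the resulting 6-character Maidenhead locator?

OJ56vu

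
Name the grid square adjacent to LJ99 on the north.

LK90

Latitude square 9; +1 → 10, wraps to 0, carry into field.
Latitude field J = 9; +1 → 10 = K.
The longitude characters are unchanged.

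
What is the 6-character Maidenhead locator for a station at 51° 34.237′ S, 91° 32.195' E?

Shift to the Maidenhead origin (180°W, 90°S): lon 271.5366, lat 38.4294.
Field: 271.5366/20 → 13 → N, 38.4294/10 → 3 → D; chars ND.
Square: 11.5366/2 → 5, 8.4294/1 → 8; chars 58.
Subsquare: 1.5366/0.0833333 → 18 → s, 0.4294/0.0416667 → 10 → k; chars sk.

ND58sk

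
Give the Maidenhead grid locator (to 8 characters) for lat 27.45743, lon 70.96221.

ML57lk59

Add 180° to longitude and 90° to latitude: 250.96221, 117.45743.
Field (20°×10°, letters A–R): lon ⌊250.96221/20⌋ = 12 → M; lat ⌊117.45743/10⌋ = 11 → L.
Square (2°×1°, digits 0–9): lon ⌊10.96221/2⌋ = 5; lat ⌊7.45743/1⌋ = 7.
Subsquare (5′×2.5′, letters a–x): lon ⌊0.96221/0.0833333⌋ = 11 → l; lat ⌊0.45743/0.0416667⌋ = 10 → k.
Extended square (30″×15″, digits 0–9): lon ⌊0.04554/0.00833333⌋ = 5; lat ⌊0.04076/0.00416667⌋ = 9.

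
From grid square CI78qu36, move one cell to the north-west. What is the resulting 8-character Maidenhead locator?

CI78qu27

Longitude extended square 3; −1 → 2.
Latitude extended square 6; +1 → 7.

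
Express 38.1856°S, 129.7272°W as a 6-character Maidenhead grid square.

CF51dt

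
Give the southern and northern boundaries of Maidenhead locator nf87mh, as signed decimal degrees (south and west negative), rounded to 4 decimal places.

Field N=13, F=5: +13·20° lon, +5·10° lat → SW at lon 80°, lat -40°.
Square 8, 7: +8·2° lon, +7·1° lat → SW at lon 96°, lat -33°.
Subsquare m=12, h=7: +12·0.0833333° lon, +7·0.0416667° lat → SW at lon 97°, lat -32.7083°.
Cell spans 0.0833333° lon × 0.0416667° lat.
south -32.7083, north -32.6667.

-32.7083, -32.6667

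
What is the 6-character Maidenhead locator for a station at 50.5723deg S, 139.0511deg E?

Offset from 180°W / 90°S: lon 319.0511°, lat 39.4277°.
Field (20°×10°, letters A–R): 319.0511/20 → 15 → P, 39.4277/10 → 3 → D; chars PD.
Square (2°×1°, digits 0–9): 19.0511/2 → 9, 9.4277/1 → 9; chars 99.
Subsquare (5′×2.5′, letters a–x): 1.0511/0.0833333 → 12 → m, 0.4277/0.0416667 → 10 → k; chars mk.

PD99mk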